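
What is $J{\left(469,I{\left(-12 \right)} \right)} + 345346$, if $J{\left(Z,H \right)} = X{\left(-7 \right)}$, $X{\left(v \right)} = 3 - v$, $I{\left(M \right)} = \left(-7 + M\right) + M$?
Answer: $345356$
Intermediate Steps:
$I{\left(M \right)} = -7 + 2 M$
$J{\left(Z,H \right)} = 10$ ($J{\left(Z,H \right)} = 3 - -7 = 3 + 7 = 10$)
$J{\left(469,I{\left(-12 \right)} \right)} + 345346 = 10 + 345346 = 345356$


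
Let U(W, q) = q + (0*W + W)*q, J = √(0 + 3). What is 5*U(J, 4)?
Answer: 20 + 20*√3 ≈ 54.641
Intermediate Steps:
J = √3 ≈ 1.7320
U(W, q) = q + W*q (U(W, q) = q + (0 + W)*q = q + W*q)
5*U(J, 4) = 5*(4*(1 + √3)) = 5*(4 + 4*√3) = 20 + 20*√3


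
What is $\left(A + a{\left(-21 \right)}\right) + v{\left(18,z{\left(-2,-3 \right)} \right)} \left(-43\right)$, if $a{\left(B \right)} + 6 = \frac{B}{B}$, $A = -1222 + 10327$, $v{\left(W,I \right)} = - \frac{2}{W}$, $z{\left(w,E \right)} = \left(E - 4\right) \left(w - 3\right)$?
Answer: $\frac{81943}{9} \approx 9104.8$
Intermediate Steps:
$z{\left(w,E \right)} = \left(-4 + E\right) \left(-3 + w\right)$
$A = 9105$
$a{\left(B \right)} = -5$ ($a{\left(B \right)} = -6 + \frac{B}{B} = -6 + 1 = -5$)
$\left(A + a{\left(-21 \right)}\right) + v{\left(18,z{\left(-2,-3 \right)} \right)} \left(-43\right) = \left(9105 - 5\right) + - \frac{2}{18} \left(-43\right) = 9100 + \left(-2\right) \frac{1}{18} \left(-43\right) = 9100 - - \frac{43}{9} = 9100 + \frac{43}{9} = \frac{81943}{9}$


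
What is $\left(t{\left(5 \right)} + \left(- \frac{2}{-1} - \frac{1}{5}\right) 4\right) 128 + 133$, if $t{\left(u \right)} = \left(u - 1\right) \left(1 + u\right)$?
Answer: $\frac{20633}{5} \approx 4126.6$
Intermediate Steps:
$t{\left(u \right)} = \left(1 + u\right) \left(-1 + u\right)$ ($t{\left(u \right)} = \left(-1 + u\right) \left(1 + u\right) = \left(1 + u\right) \left(-1 + u\right)$)
$\left(t{\left(5 \right)} + \left(- \frac{2}{-1} - \frac{1}{5}\right) 4\right) 128 + 133 = \left(\left(-1 + 5^{2}\right) + \left(- \frac{2}{-1} - \frac{1}{5}\right) 4\right) 128 + 133 = \left(\left(-1 + 25\right) + \left(\left(-2\right) \left(-1\right) - \frac{1}{5}\right) 4\right) 128 + 133 = \left(24 + \left(2 - \frac{1}{5}\right) 4\right) 128 + 133 = \left(24 + \frac{9}{5} \cdot 4\right) 128 + 133 = \left(24 + \frac{36}{5}\right) 128 + 133 = \frac{156}{5} \cdot 128 + 133 = \frac{19968}{5} + 133 = \frac{20633}{5}$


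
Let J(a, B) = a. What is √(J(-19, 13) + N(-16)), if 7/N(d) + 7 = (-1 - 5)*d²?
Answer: 2*I*√11311733/1543 ≈ 4.3594*I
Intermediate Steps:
N(d) = 7/(-7 - 6*d²) (N(d) = 7/(-7 + (-1 - 5)*d²) = 7/(-7 - 6*d²))
√(J(-19, 13) + N(-16)) = √(-19 - 7/(7 + 6*(-16)²)) = √(-19 - 7/(7 + 6*256)) = √(-19 - 7/(7 + 1536)) = √(-19 - 7/1543) = √(-29324/1543) = 2*I*√11311733/1543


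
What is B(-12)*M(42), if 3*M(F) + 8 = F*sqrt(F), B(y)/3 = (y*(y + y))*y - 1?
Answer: 27656 - 145194*sqrt(42) ≈ -9.1331e+5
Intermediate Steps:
B(y) = -3 + 6*y**3 (B(y) = 3*((y*(y + y))*y - 1) = 3*((y*(2*y))*y - 1) = 3*((2*y**2)*y - 1) = 3*(2*y**3 - 1) = 3*(-1 + 2*y**3) = -3 + 6*y**3)
M(F) = -8/3 + F**(3/2)/3 (M(F) = -8/3 + (F*sqrt(F))/3 = -8/3 + F**(3/2)/3)
B(-12)*M(42) = (-3 + 6*(-12)**3)*(-8/3 + 42**(3/2)/3) = (-3 + 6*(-1728))*(-8/3 + (42*sqrt(42))/3) = (-3 - 10368)*(-8/3 + 14*sqrt(42)) = -10371*(-8/3 + 14*sqrt(42)) = 27656 - 145194*sqrt(42)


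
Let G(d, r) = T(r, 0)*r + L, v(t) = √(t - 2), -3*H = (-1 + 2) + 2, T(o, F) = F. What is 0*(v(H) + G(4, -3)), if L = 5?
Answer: 0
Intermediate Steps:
H = -1 (H = -((-1 + 2) + 2)/3 = -(1 + 2)/3 = -⅓*3 = -1)
v(t) = √(-2 + t)
G(d, r) = 5 (G(d, r) = 0*r + 5 = 0 + 5 = 5)
0*(v(H) + G(4, -3)) = 0*(√(-2 - 1) + 5) = 0*(√(-3) + 5) = 0*(I*√3 + 5) = 0*(5 + I*√3) = 0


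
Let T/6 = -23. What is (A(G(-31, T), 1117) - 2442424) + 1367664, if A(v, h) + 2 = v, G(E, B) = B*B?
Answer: -1055718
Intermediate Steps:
T = -138 (T = 6*(-23) = -138)
G(E, B) = B**2
A(v, h) = -2 + v
(A(G(-31, T), 1117) - 2442424) + 1367664 = ((-2 + (-138)**2) - 2442424) + 1367664 = ((-2 + 19044) - 2442424) + 1367664 = (19042 - 2442424) + 1367664 = -2423382 + 1367664 = -1055718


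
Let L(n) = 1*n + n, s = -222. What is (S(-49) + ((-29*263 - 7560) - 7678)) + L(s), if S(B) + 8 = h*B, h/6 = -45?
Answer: -10087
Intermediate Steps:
h = -270 (h = 6*(-45) = -270)
L(n) = 2*n (L(n) = n + n = 2*n)
S(B) = -8 - 270*B
(S(-49) + ((-29*263 - 7560) - 7678)) + L(s) = ((-8 - 270*(-49)) + ((-29*263 - 7560) - 7678)) + 2*(-222) = ((-8 + 13230) + ((-7627 - 7560) - 7678)) - 444 = (13222 + (-15187 - 7678)) - 444 = (13222 - 22865) - 444 = -9643 - 444 = -10087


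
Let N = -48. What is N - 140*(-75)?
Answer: 10452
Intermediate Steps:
N - 140*(-75) = -48 - 140*(-75) = -48 + 10500 = 10452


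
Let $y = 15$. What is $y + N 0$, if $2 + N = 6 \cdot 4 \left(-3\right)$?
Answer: $15$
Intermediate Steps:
$N = -74$ ($N = -2 + 6 \cdot 4 \left(-3\right) = -2 + 24 \left(-3\right) = -2 - 72 = -74$)
$y + N 0 = 15 - 0 = 15 + 0 = 15$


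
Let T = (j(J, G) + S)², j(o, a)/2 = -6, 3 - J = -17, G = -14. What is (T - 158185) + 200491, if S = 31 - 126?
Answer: 53755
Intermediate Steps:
J = 20 (J = 3 - 1*(-17) = 3 + 17 = 20)
j(o, a) = -12 (j(o, a) = 2*(-6) = -12)
S = -95
T = 11449 (T = (-12 - 95)² = (-107)² = 11449)
(T - 158185) + 200491 = (11449 - 158185) + 200491 = -146736 + 200491 = 53755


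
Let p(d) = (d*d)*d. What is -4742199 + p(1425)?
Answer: 2888898426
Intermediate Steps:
p(d) = d**3 (p(d) = d**2*d = d**3)
-4742199 + p(1425) = -4742199 + 1425**3 = -4742199 + 2893640625 = 2888898426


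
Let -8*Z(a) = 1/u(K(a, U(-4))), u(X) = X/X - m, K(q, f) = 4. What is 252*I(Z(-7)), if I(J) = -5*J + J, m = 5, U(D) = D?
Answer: -63/2 ≈ -31.500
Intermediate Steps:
u(X) = -4 (u(X) = X/X - 1*5 = 1 - 5 = -4)
Z(a) = 1/32 (Z(a) = -⅛/(-4) = -⅛*(-¼) = 1/32)
I(J) = -4*J
252*I(Z(-7)) = 252*(-4*1/32) = 252*(-⅛) = -63/2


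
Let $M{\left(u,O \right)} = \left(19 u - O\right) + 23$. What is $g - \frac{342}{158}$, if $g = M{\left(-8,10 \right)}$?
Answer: $- \frac{11152}{79} \approx -141.16$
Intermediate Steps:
$M{\left(u,O \right)} = 23 - O + 19 u$ ($M{\left(u,O \right)} = \left(- O + 19 u\right) + 23 = 23 - O + 19 u$)
$g = -139$ ($g = 23 - 10 + 19 \left(-8\right) = 23 - 10 - 152 = -139$)
$g - \frac{342}{158} = -139 - \frac{342}{158} = -139 - 342 \cdot \frac{1}{158} = -139 - \frac{171}{79} = - \frac{11152}{79}$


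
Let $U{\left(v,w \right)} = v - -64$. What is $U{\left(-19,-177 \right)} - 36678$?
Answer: $-36633$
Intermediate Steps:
$U{\left(v,w \right)} = 64 + v$ ($U{\left(v,w \right)} = v + 64 = 64 + v$)
$U{\left(-19,-177 \right)} - 36678 = \left(64 - 19\right) - 36678 = 45 - 36678 = -36633$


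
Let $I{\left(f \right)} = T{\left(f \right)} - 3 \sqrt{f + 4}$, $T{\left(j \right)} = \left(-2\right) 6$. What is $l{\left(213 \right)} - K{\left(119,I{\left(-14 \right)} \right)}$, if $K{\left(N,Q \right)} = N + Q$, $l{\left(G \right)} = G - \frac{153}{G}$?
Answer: $\frac{7475}{71} + 3 i \sqrt{10} \approx 105.28 + 9.4868 i$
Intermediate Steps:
$T{\left(j \right)} = -12$
$I{\left(f \right)} = -12 - 3 \sqrt{4 + f}$ ($I{\left(f \right)} = -12 - 3 \sqrt{f + 4} = -12 - 3 \sqrt{4 + f}$)
$l{\left(213 \right)} - K{\left(119,I{\left(-14 \right)} \right)} = \left(213 - \frac{153}{213}\right) - \left(119 - \left(12 + 3 \sqrt{4 - 14}\right)\right) = \left(213 - \frac{51}{71}\right) - \left(119 - \left(12 + 3 \sqrt{-10}\right)\right) = \left(213 - \frac{51}{71}\right) - \left(119 - \left(12 + 3 i \sqrt{10}\right)\right) = \frac{15072}{71} - \left(119 - \left(12 + 3 i \sqrt{10}\right)\right) = \frac{15072}{71} - \left(107 - 3 i \sqrt{10}\right) = \frac{7475}{71} + 3 i \sqrt{10}$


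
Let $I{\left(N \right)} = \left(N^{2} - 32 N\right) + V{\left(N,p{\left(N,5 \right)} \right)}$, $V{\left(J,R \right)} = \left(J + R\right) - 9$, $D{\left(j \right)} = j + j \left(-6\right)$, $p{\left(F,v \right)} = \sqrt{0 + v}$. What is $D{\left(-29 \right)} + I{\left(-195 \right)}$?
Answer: $44206 + \sqrt{5} \approx 44208.0$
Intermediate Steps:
$p{\left(F,v \right)} = \sqrt{v}$
$D{\left(j \right)} = - 5 j$ ($D{\left(j \right)} = j - 6 j = - 5 j$)
$V{\left(J,R \right)} = -9 + J + R$
$I{\left(N \right)} = -9 + \sqrt{5} + N^{2} - 31 N$ ($I{\left(N \right)} = \left(N^{2} - 32 N\right) + \left(-9 + N + \sqrt{5}\right) = -9 + \sqrt{5} + N^{2} - 31 N$)
$D{\left(-29 \right)} + I{\left(-195 \right)} = \left(-5\right) \left(-29\right) + \left(-9 + \sqrt{5} + \left(-195\right)^{2} - -6045\right) = 145 + \left(-9 + \sqrt{5} + 38025 + 6045\right) = 145 + \left(44061 + \sqrt{5}\right) = 44206 + \sqrt{5}$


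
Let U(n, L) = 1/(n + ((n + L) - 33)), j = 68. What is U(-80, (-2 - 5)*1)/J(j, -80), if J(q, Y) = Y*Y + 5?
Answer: -1/1281000 ≈ -7.8064e-7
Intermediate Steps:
J(q, Y) = 5 + Y**2 (J(q, Y) = Y**2 + 5 = 5 + Y**2)
U(n, L) = 1/(-33 + L + 2*n) (U(n, L) = 1/(n + ((L + n) - 33)) = 1/(n + (-33 + L + n)) = 1/(-33 + L + 2*n))
U(-80, (-2 - 5)*1)/J(j, -80) = 1/((-33 + (-2 - 5)*1 + 2*(-80))*(5 + (-80)**2)) = 1/((-33 - 7*1 - 160)*(5 + 6400)) = 1/(-33 - 7 - 160*6405) = (1/6405)/(-200) = -1/200*1/6405 = -1/1281000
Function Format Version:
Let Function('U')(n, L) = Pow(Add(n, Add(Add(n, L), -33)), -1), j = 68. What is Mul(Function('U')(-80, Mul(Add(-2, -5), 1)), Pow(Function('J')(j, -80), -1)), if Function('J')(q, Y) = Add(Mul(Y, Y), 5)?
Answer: Rational(-1, 1281000) ≈ -7.8064e-7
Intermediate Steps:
Function('J')(q, Y) = Add(5, Pow(Y, 2)) (Function('J')(q, Y) = Add(Pow(Y, 2), 5) = Add(5, Pow(Y, 2)))
Function('U')(n, L) = Pow(Add(-33, L, Mul(2, n)), -1) (Function('U')(n, L) = Pow(Add(n, Add(Add(L, n), -33)), -1) = Pow(Add(n, Add(-33, L, n)), -1) = Pow(Add(-33, L, Mul(2, n)), -1))
Mul(Function('U')(-80, Mul(Add(-2, -5), 1)), Pow(Function('J')(j, -80), -1)) = Mul(Pow(Add(-33, Mul(Add(-2, -5), 1), Mul(2, -80)), -1), Pow(Add(5, Pow(-80, 2)), -1)) = Mul(Pow(Add(-33, Mul(-7, 1), -160), -1), Pow(Add(5, 6400), -1)) = Mul(Pow(Add(-33, -7, -160), -1), Pow(6405, -1)) = Mul(Pow(-200, -1), Rational(1, 6405)) = Mul(Rational(-1, 200), Rational(1, 6405)) = Rational(-1, 1281000)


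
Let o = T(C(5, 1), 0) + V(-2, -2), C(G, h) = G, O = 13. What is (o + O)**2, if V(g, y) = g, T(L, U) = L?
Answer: 256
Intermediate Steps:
o = 3 (o = 5 - 2 = 3)
(o + O)**2 = (3 + 13)**2 = 16**2 = 256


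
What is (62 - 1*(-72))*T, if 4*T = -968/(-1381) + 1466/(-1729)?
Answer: -11754279/2387749 ≈ -4.9227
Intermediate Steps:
T = -175437/4775498 (T = (-968/(-1381) + 1466/(-1729))/4 = (-968*(-1/1381) + 1466*(-1/1729))/4 = (968/1381 - 1466/1729)/4 = (¼)*(-350874/2387749) = -175437/4775498 ≈ -0.036737)
(62 - 1*(-72))*T = (62 - 1*(-72))*(-175437/4775498) = (62 + 72)*(-175437/4775498) = 134*(-175437/4775498) = -11754279/2387749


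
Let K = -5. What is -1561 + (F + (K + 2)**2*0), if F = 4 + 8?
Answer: -1549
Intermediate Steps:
F = 12
-1561 + (F + (K + 2)**2*0) = -1561 + (12 + (-5 + 2)**2*0) = -1561 + (12 + (-3)**2*0) = -1561 + (12 + 9*0) = -1561 + (12 + 0) = -1561 + 12 = -1549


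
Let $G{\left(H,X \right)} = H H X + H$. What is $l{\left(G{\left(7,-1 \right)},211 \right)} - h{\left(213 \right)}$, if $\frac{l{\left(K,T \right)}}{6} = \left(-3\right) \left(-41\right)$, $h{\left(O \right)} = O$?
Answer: $525$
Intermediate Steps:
$G{\left(H,X \right)} = H + X H^{2}$ ($G{\left(H,X \right)} = H^{2} X + H = X H^{2} + H = H + X H^{2}$)
$l{\left(K,T \right)} = 738$ ($l{\left(K,T \right)} = 6 \left(\left(-3\right) \left(-41\right)\right) = 6 \cdot 123 = 738$)
$l{\left(G{\left(7,-1 \right)},211 \right)} - h{\left(213 \right)} = 738 - 213 = 525$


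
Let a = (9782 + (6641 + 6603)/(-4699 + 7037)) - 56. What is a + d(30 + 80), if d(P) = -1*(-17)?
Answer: 1628027/167 ≈ 9748.7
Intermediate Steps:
a = 1625188/167 (a = (9782 + 13244/2338) - 56 = (9782 + 13244*(1/2338)) - 56 = (9782 + 946/167) - 56 = 1634540/167 - 56 = 1625188/167 ≈ 9731.7)
d(P) = 17
a + d(30 + 80) = 1625188/167 + 17 = 1628027/167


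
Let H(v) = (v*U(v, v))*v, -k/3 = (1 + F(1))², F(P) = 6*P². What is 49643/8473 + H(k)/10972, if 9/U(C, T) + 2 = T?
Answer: 79509928891/13851897644 ≈ 5.7400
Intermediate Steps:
U(C, T) = 9/(-2 + T)
k = -147 (k = -3*(1 + 6*1²)² = -3*(1 + 6*1)² = -3*(1 + 6)² = -3*7² = -3*49 = -147)
H(v) = 9*v²/(-2 + v) (H(v) = (v*(9/(-2 + v)))*v = (9*v/(-2 + v))*v = 9*v²/(-2 + v))
49643/8473 + H(k)/10972 = 49643/8473 + (9*(-147)²/(-2 - 147))/10972 = 49643*(1/8473) + (9*21609/(-149))*(1/10972) = 49643/8473 + (9*21609*(-1/149))*(1/10972) = 49643/8473 - 194481/149*1/10972 = 49643/8473 - 194481/1634828 = 79509928891/13851897644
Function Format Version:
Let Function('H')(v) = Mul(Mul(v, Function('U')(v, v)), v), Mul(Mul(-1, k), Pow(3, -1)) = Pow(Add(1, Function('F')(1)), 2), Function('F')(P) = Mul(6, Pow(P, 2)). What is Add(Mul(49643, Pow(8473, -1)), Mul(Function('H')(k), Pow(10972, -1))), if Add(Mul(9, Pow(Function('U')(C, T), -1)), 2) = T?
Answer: Rational(79509928891, 13851897644) ≈ 5.7400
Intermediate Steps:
Function('U')(C, T) = Mul(9, Pow(Add(-2, T), -1))
k = -147 (k = Mul(-3, Pow(Add(1, Mul(6, Pow(1, 2))), 2)) = Mul(-3, Pow(Add(1, Mul(6, 1)), 2)) = Mul(-3, Pow(Add(1, 6), 2)) = Mul(-3, Pow(7, 2)) = Mul(-3, 49) = -147)
Function('H')(v) = Mul(9, Pow(v, 2), Pow(Add(-2, v), -1)) (Function('H')(v) = Mul(Mul(v, Mul(9, Pow(Add(-2, v), -1))), v) = Mul(Mul(9, v, Pow(Add(-2, v), -1)), v) = Mul(9, Pow(v, 2), Pow(Add(-2, v), -1)))
Add(Mul(49643, Pow(8473, -1)), Mul(Function('H')(k), Pow(10972, -1))) = Add(Mul(49643, Pow(8473, -1)), Mul(Mul(9, Pow(-147, 2), Pow(Add(-2, -147), -1)), Pow(10972, -1))) = Add(Mul(49643, Rational(1, 8473)), Mul(Mul(9, 21609, Pow(-149, -1)), Rational(1, 10972))) = Add(Rational(49643, 8473), Mul(Mul(9, 21609, Rational(-1, 149)), Rational(1, 10972))) = Add(Rational(49643, 8473), Mul(Rational(-194481, 149), Rational(1, 10972))) = Add(Rational(49643, 8473), Rational(-194481, 1634828)) = Rational(79509928891, 13851897644)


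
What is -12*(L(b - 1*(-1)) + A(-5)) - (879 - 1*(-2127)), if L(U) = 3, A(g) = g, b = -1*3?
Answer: -2982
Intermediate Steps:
b = -3
-12*(L(b - 1*(-1)) + A(-5)) - (879 - 1*(-2127)) = -12*(3 - 5) - (879 - 1*(-2127)) = -12*(-2) - (879 + 2127) = 24 - 1*3006 = 24 - 3006 = -2982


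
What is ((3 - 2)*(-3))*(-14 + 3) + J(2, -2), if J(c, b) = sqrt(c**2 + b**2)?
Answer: 33 + 2*sqrt(2) ≈ 35.828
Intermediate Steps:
J(c, b) = sqrt(b**2 + c**2)
((3 - 2)*(-3))*(-14 + 3) + J(2, -2) = ((3 - 2)*(-3))*(-14 + 3) + sqrt((-2)**2 + 2**2) = (1*(-3))*(-11) + sqrt(4 + 4) = -3*(-11) + sqrt(8) = 33 + 2*sqrt(2)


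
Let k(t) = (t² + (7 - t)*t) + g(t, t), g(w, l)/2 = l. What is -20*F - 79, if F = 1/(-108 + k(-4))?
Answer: -2839/36 ≈ -78.861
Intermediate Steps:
g(w, l) = 2*l
k(t) = t² + 2*t + t*(7 - t) (k(t) = (t² + (7 - t)*t) + 2*t = (t² + t*(7 - t)) + 2*t = t² + 2*t + t*(7 - t))
F = -1/144 (F = 1/(-108 + 9*(-4)) = 1/(-108 - 36) = 1/(-144) = -1/144 ≈ -0.0069444)
-20*F - 79 = -20*(-1/144) - 79 = 5/36 - 79 = -2839/36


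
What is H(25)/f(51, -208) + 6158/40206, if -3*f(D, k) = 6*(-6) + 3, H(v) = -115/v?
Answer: -293024/1105665 ≈ -0.26502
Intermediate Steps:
f(D, k) = 11 (f(D, k) = -(6*(-6) + 3)/3 = -(-36 + 3)/3 = -1/3*(-33) = 11)
H(25)/f(51, -208) + 6158/40206 = -115/25/11 + 6158/40206 = -115*1/25*(1/11) + 6158*(1/40206) = -23/5*1/11 + 3079/20103 = -23/55 + 3079/20103 = -293024/1105665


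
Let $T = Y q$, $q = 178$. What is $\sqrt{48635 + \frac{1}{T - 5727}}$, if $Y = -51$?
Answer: $\frac{\sqrt{1184467731230}}{4935} \approx 220.53$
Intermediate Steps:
$T = -9078$ ($T = \left(-51\right) 178 = -9078$)
$\sqrt{48635 + \frac{1}{T - 5727}} = \sqrt{48635 + \frac{1}{-9078 - 5727}} = \sqrt{48635 + \frac{1}{-14805}} = \sqrt{48635 - \frac{1}{14805}} = \sqrt{\frac{720041174}{14805}} = \frac{\sqrt{1184467731230}}{4935}$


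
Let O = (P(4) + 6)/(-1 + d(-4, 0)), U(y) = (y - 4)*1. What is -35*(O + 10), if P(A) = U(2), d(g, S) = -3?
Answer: -315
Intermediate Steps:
U(y) = -4 + y (U(y) = (-4 + y)*1 = -4 + y)
P(A) = -2 (P(A) = -4 + 2 = -2)
O = -1 (O = (-2 + 6)/(-1 - 3) = 4/(-4) = 4*(-¼) = -1)
-35*(O + 10) = -35*(-1 + 10) = -35*9 = -315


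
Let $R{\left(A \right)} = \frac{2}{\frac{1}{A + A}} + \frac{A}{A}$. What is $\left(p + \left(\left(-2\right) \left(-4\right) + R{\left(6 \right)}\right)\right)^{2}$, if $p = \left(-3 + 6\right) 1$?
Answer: $1296$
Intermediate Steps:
$p = 3$ ($p = 3 \cdot 1 = 3$)
$R{\left(A \right)} = 1 + 4 A$ ($R{\left(A \right)} = \frac{2}{\frac{1}{2 A}} + 1 = \frac{2}{\frac{1}{2} \frac{1}{A}} + 1 = 2 \cdot 2 A + 1 = 4 A + 1 = 1 + 4 A$)
$\left(p + \left(\left(-2\right) \left(-4\right) + R{\left(6 \right)}\right)\right)^{2} = \left(3 + \left(\left(-2\right) \left(-4\right) + \left(1 + 4 \cdot 6\right)\right)\right)^{2} = \left(3 + \left(8 + \left(1 + 24\right)\right)\right)^{2} = \left(3 + \left(8 + 25\right)\right)^{2} = \left(3 + 33\right)^{2} = 36^{2} = 1296$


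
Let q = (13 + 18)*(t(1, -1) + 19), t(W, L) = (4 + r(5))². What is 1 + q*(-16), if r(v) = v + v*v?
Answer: -582799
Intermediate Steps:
r(v) = v + v²
t(W, L) = 1156 (t(W, L) = (4 + 5*(1 + 5))² = (4 + 5*6)² = (4 + 30)² = 34² = 1156)
q = 36425 (q = (13 + 18)*(1156 + 19) = 31*1175 = 36425)
1 + q*(-16) = 1 + 36425*(-16) = 1 - 582800 = -582799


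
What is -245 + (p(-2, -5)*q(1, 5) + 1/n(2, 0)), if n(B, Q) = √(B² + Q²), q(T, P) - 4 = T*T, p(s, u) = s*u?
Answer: -389/2 ≈ -194.50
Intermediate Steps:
q(T, P) = 4 + T² (q(T, P) = 4 + T*T = 4 + T²)
-245 + (p(-2, -5)*q(1, 5) + 1/n(2, 0)) = -245 + ((-2*(-5))*(4 + 1²) + 1/(√(2² + 0²))) = -245 + (10*(4 + 1) + 1/(√(4 + 0))) = -245 + (10*5 + 1/(√4)) = -245 + (50 + 1/2) = -245 + (50 + ½) = -245 + 101/2 = -389/2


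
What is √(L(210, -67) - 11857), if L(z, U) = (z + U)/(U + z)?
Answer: 4*I*√741 ≈ 108.89*I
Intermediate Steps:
L(z, U) = 1 (L(z, U) = (U + z)/(U + z) = 1)
√(L(210, -67) - 11857) = √(1 - 11857) = √(-11856) = 4*I*√741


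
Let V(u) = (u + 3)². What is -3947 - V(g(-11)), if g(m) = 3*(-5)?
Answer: -4091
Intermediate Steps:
g(m) = -15
V(u) = (3 + u)²
-3947 - V(g(-11)) = -3947 - (3 - 15)² = -3947 - 1*(-12)² = -3947 - 1*144 = -3947 - 144 = -4091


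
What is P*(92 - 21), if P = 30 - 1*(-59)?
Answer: 6319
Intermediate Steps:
P = 89 (P = 30 + 59 = 89)
P*(92 - 21) = 89*(92 - 21) = 89*71 = 6319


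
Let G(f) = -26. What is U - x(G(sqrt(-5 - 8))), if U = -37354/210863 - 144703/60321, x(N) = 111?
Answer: -1444626578876/12719467023 ≈ -113.58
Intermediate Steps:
U = -32765739323/12719467023 (U = -37354*1/210863 - 144703*1/60321 = -37354/210863 - 144703/60321 = -32765739323/12719467023 ≈ -2.5760)
U - x(G(sqrt(-5 - 8))) = -32765739323/12719467023 - 1*111 = -32765739323/12719467023 - 111 = -1444626578876/12719467023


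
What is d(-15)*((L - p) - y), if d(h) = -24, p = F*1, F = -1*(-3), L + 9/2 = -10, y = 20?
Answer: 900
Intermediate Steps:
L = -29/2 (L = -9/2 - 10 = -29/2 ≈ -14.500)
F = 3
p = 3 (p = 3*1 = 3)
d(-15)*((L - p) - y) = -24*((-29/2 - 1*3) - 1*20) = -24*((-29/2 - 3) - 20) = -24*(-35/2 - 20) = -24*(-75/2) = 900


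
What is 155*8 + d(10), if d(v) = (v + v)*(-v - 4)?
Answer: 960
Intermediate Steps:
d(v) = 2*v*(-4 - v) (d(v) = (2*v)*(-4 - v) = 2*v*(-4 - v))
155*8 + d(10) = 155*8 - 2*10*(4 + 10) = 1240 - 2*10*14 = 1240 - 280 = 960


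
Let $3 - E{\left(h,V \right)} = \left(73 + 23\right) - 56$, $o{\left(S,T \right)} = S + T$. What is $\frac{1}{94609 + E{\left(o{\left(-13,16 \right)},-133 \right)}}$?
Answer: $\frac{1}{94572} \approx 1.0574 \cdot 10^{-5}$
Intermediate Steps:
$E{\left(h,V \right)} = -37$ ($E{\left(h,V \right)} = 3 - \left(\left(73 + 23\right) - 56\right) = 3 - \left(96 - 56\right) = 3 - 40 = -37$)
$\frac{1}{94609 + E{\left(o{\left(-13,16 \right)},-133 \right)}} = \frac{1}{94609 - 37} = \frac{1}{94572}$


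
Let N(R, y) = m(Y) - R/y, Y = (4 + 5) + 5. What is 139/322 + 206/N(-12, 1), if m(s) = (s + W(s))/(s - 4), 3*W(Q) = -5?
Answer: 2045143/127834 ≈ 15.998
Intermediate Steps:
Y = 14 (Y = 9 + 5 = 14)
W(Q) = -5/3 (W(Q) = (⅓)*(-5) = -5/3)
m(s) = (-5/3 + s)/(-4 + s) (m(s) = (s - 5/3)/(s - 4) = (-5/3 + s)/(-4 + s))
N(R, y) = 37/30 - R/y (N(R, y) = (-5/3 + 14)/(-4 + 14) - R/y = (37/3)/10 - R/y = (⅒)*(37/3) - R/y = 37/30 - R/y)
139/322 + 206/N(-12, 1) = 139/322 + 206/(37/30 - 1*(-12)/1) = 139*(1/322) + 206/(37/30 - 1*(-12)*1) = 139/322 + 206/(37/30 + 12) = 139/322 + 206/(397/30) = 139/322 + 206*(30/397) = 139/322 + 6180/397 = 2045143/127834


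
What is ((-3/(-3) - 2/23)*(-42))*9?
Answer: -7938/23 ≈ -345.13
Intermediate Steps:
((-3/(-3) - 2/23)*(-42))*9 = ((-3*(-⅓) - 2*1/23)*(-42))*9 = ((1 - 2/23)*(-42))*9 = ((21/23)*(-42))*9 = -882/23*9 = -7938/23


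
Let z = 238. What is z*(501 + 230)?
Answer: 173978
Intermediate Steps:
z*(501 + 230) = 238*(501 + 230) = 238*731 = 173978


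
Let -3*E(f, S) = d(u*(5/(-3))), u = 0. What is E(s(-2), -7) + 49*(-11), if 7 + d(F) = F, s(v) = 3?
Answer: -1610/3 ≈ -536.67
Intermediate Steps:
d(F) = -7 + F
E(f, S) = 7/3 (E(f, S) = -(-7 + 0*(5/(-3)))/3 = -(-7 + 0*(5*(-⅓)))/3 = -(-7 + 0*(-5/3))/3 = -(-7 + 0)/3 = -⅓*(-7) = 7/3)
E(s(-2), -7) + 49*(-11) = 7/3 + 49*(-11) = 7/3 - 539 = -1610/3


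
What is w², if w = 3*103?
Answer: 95481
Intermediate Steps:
w = 309
w² = 309² = 95481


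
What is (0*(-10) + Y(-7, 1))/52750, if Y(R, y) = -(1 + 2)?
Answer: -3/52750 ≈ -5.6872e-5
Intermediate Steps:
Y(R, y) = -3 (Y(R, y) = -1*3 = -3)
(0*(-10) + Y(-7, 1))/52750 = (0*(-10) - 3)/52750 = (0 - 3)*(1/52750) = -3*1/52750 = -3/52750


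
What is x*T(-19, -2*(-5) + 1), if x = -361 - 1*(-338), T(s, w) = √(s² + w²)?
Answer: -23*√482 ≈ -504.95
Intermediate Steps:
x = -23 (x = -361 + 338 = -23)
x*T(-19, -2*(-5) + 1) = -23*√((-19)² + (-2*(-5) + 1)²) = -23*√(361 + (10 + 1)²) = -23*√(361 + 11²) = -23*√(361 + 121) = -23*√482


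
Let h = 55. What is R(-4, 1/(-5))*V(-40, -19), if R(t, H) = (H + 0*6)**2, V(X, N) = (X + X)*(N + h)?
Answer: -576/5 ≈ -115.20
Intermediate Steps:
V(X, N) = 2*X*(55 + N) (V(X, N) = (X + X)*(N + 55) = (2*X)*(55 + N) = 2*X*(55 + N))
R(t, H) = H**2 (R(t, H) = (H + 0)**2 = H**2)
R(-4, 1/(-5))*V(-40, -19) = (1/(-5))**2*(2*(-40)*(55 - 19)) = (-1/5)**2*(2*(-40)*36) = (1/25)*(-2880) = -576/5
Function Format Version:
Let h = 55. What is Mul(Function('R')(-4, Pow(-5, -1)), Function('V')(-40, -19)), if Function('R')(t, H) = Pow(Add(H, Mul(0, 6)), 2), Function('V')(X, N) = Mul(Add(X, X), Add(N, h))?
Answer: Rational(-576, 5) ≈ -115.20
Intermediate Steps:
Function('V')(X, N) = Mul(2, X, Add(55, N)) (Function('V')(X, N) = Mul(Add(X, X), Add(N, 55)) = Mul(Mul(2, X), Add(55, N)) = Mul(2, X, Add(55, N)))
Function('R')(t, H) = Pow(H, 2) (Function('R')(t, H) = Pow(Add(H, 0), 2) = Pow(H, 2))
Mul(Function('R')(-4, Pow(-5, -1)), Function('V')(-40, -19)) = Mul(Pow(Pow(-5, -1), 2), Mul(2, -40, Add(55, -19))) = Mul(Pow(Rational(-1, 5), 2), Mul(2, -40, 36)) = Mul(Rational(1, 25), -2880) = Rational(-576, 5)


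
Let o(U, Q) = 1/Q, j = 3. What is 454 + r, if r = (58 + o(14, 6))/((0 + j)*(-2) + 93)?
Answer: 237337/522 ≈ 454.67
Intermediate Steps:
r = 349/522 (r = (58 + 1/6)/((0 + 3)*(-2) + 93) = (58 + ⅙)/(3*(-2) + 93) = 349/(6*(-6 + 93)) = (349/6)/87 = (349/6)*(1/87) = 349/522 ≈ 0.66858)
454 + r = 454 + 349/522 = 237337/522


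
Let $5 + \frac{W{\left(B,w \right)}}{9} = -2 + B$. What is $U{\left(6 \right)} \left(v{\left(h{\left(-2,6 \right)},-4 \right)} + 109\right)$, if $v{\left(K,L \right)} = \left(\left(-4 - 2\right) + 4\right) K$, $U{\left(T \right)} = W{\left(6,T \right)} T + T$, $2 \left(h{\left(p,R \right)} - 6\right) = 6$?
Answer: $-4368$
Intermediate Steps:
$h{\left(p,R \right)} = 9$ ($h{\left(p,R \right)} = 6 + \frac{1}{2} \cdot 6 = 6 + 3 = 9$)
$W{\left(B,w \right)} = -63 + 9 B$ ($W{\left(B,w \right)} = -45 + 9 \left(-2 + B\right) = -45 + \left(-18 + 9 B\right) = -63 + 9 B$)
$U{\left(T \right)} = - 8 T$ ($U{\left(T \right)} = \left(-63 + 9 \cdot 6\right) T + T = \left(-63 + 54\right) T + T = - 9 T + T = - 8 T$)
$v{\left(K,L \right)} = - 2 K$ ($v{\left(K,L \right)} = \left(-6 + 4\right) K = - 2 K$)
$U{\left(6 \right)} \left(v{\left(h{\left(-2,6 \right)},-4 \right)} + 109\right) = \left(-8\right) 6 \left(\left(-2\right) 9 + 109\right) = - 48 \left(-18 + 109\right) = \left(-48\right) 91 = -4368$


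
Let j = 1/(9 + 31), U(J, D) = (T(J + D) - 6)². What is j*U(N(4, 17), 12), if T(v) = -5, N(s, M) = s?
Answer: 121/40 ≈ 3.0250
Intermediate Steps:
U(J, D) = 121 (U(J, D) = (-5 - 6)² = (-11)² = 121)
j = 1/40 ≈ 0.025000
j*U(N(4, 17), 12) = (1/40)*121 = 121/40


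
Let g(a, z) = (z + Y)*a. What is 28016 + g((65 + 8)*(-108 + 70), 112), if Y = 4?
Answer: -293768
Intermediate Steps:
g(a, z) = a*(4 + z) (g(a, z) = (z + 4)*a = (4 + z)*a = a*(4 + z))
28016 + g((65 + 8)*(-108 + 70), 112) = 28016 + ((65 + 8)*(-108 + 70))*(4 + 112) = 28016 + (73*(-38))*116 = 28016 - 2774*116 = 28016 - 321784 = -293768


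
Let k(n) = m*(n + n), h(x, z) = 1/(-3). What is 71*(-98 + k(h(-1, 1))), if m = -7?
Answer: -19880/3 ≈ -6626.7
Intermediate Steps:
h(x, z) = -⅓
k(n) = -14*n (k(n) = -7*(n + n) = -14*n)
71*(-98 + k(h(-1, 1))) = 71*(-98 - 14*(-⅓)) = 71*(-98 + 14/3) = 71*(-280/3) = -19880/3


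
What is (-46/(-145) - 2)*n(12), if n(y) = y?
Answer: -2928/145 ≈ -20.193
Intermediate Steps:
(-46/(-145) - 2)*n(12) = (-46/(-145) - 2)*12 = (-46*(-1/145) - 2)*12 = (46/145 - 2)*12 = -244/145*12 = -2928/145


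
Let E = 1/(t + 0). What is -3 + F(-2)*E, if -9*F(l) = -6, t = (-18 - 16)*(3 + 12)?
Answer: -2296/765 ≈ -3.0013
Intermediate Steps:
t = -510 (t = -34*15 = -510)
F(l) = ⅔ (F(l) = -⅑*(-6) = ⅔)
E = -1/510 (E = 1/(-510 + 0) = 1/(-510) = -1/510 ≈ -0.0019608)
-3 + F(-2)*E = -3 + (⅔)*(-1/510) = -3 - 1/765 = -2296/765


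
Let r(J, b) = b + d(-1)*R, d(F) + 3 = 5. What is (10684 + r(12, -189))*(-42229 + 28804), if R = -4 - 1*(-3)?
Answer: -140868525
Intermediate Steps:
R = -1 (R = -4 + 3 = -1)
d(F) = 2 (d(F) = -3 + 5 = 2)
r(J, b) = -2 + b (r(J, b) = b + 2*(-1) = b - 2 = -2 + b)
(10684 + r(12, -189))*(-42229 + 28804) = (10684 + (-2 - 189))*(-42229 + 28804) = (10684 - 191)*(-13425) = 10493*(-13425) = -140868525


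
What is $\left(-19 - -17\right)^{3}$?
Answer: $-8$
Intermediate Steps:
$\left(-19 - -17\right)^{3} = \left(-19 + 17\right)^{3} = \left(-2\right)^{3} = -8$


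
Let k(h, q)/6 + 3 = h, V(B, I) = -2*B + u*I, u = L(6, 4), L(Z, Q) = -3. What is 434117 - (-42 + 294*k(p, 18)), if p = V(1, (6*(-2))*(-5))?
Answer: 760499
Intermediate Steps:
u = -3
V(B, I) = -3*I - 2*B (V(B, I) = -2*B - 3*I = -3*I - 2*B)
p = -182 (p = -3*6*(-2)*(-5) - 2*1 = -(-36)*(-5) - 2 = -3*60 - 2 = -180 - 2 = -182)
k(h, q) = -18 + 6*h
434117 - (-42 + 294*k(p, 18)) = 434117 - (-42 + 294*(-18 + 6*(-182))) = 434117 - (-42 + 294*(-18 - 1092)) = 434117 - (-42 + 294*(-1110)) = 434117 - (-42 - 326340) = 434117 - 1*(-326382) = 434117 + 326382 = 760499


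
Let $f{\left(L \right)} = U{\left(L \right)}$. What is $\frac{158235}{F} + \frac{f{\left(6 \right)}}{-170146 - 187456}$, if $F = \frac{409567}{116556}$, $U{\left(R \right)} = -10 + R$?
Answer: $\frac{3297669516465794}{73230989167} \approx 45031.0$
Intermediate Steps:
$f{\left(L \right)} = -10 + L$
$F = \frac{409567}{116556}$ ($F = 409567 \cdot \frac{1}{116556} = \frac{409567}{116556} \approx 3.5139$)
$\frac{158235}{F} + \frac{f{\left(6 \right)}}{-170146 - 187456} = \frac{158235}{\frac{409567}{116556}} + \frac{-10 + 6}{-170146 - 187456} = 158235 \cdot \frac{116556}{409567} - \frac{4}{-357602} = \frac{18443238660}{409567} - - \frac{2}{178801} = \frac{18443238660}{409567} + \frac{2}{178801} = \frac{3297669516465794}{73230989167}$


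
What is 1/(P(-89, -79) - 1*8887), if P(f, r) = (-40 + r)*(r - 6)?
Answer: 1/1228 ≈ 0.00081433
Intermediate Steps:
P(f, r) = (-40 + r)*(-6 + r)
1/(P(-89, -79) - 1*8887) = 1/((240 + (-79)**2 - 46*(-79)) - 1*8887) = 1/((240 + 6241 + 3634) - 8887) = 1/(10115 - 8887) = 1/1228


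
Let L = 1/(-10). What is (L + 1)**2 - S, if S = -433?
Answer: 43381/100 ≈ 433.81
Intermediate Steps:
L = -1/10 ≈ -0.10000
(L + 1)**2 - S = (-1/10 + 1)**2 - 1*(-433) = (9/10)**2 + 433 = 81/100 + 433 = 43381/100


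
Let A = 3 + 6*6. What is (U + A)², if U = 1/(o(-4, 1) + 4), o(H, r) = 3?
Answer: 75076/49 ≈ 1532.2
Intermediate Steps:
A = 39 (A = 3 + 36 = 39)
U = ⅐ (U = 1/(3 + 4) = 1/7 = ⅐ ≈ 0.14286)
(U + A)² = (⅐ + 39)² = (274/7)² = 75076/49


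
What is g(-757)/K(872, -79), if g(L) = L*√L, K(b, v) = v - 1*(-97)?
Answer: -757*I*√757/18 ≈ -1157.1*I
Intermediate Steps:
K(b, v) = 97 + v (K(b, v) = v + 97 = 97 + v)
g(L) = L^(3/2)
g(-757)/K(872, -79) = (-757)^(3/2)/(97 - 79) = -757*I*√757/18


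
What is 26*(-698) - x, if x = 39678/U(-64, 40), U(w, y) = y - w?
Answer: -963535/52 ≈ -18530.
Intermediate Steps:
x = 19839/52 (x = 39678/(40 - 1*(-64)) = 39678/(40 + 64) = 39678/104 = 39678*(1/104) = 19839/52 ≈ 381.52)
26*(-698) - x = 26*(-698) - 1*19839/52 = -18148 - 19839/52 = -963535/52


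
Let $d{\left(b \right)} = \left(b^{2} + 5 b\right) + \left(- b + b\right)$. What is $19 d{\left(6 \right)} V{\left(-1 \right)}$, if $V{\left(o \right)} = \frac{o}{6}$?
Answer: $-209$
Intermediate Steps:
$d{\left(b \right)} = b^{2} + 5 b$ ($d{\left(b \right)} = \left(b^{2} + 5 b\right) + 0 = b^{2} + 5 b$)
$V{\left(o \right)} = \frac{o}{6}$ ($V{\left(o \right)} = o \frac{1}{6} = \frac{o}{6}$)
$19 d{\left(6 \right)} V{\left(-1 \right)} = 19 \cdot 6 \left(5 + 6\right) \frac{1}{6} \left(-1\right) = 19 \cdot 6 \cdot 11 \left(- \frac{1}{6}\right) = 19 \cdot 66 \left(- \frac{1}{6}\right) = 1254 \left(- \frac{1}{6}\right) = -209$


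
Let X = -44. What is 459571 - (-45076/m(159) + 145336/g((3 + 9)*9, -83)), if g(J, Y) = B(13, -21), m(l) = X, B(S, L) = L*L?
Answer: 2222810596/4851 ≈ 4.5822e+5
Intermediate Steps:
B(S, L) = L²
m(l) = -44
g(J, Y) = 441 (g(J, Y) = (-21)² = 441)
459571 - (-45076/m(159) + 145336/g((3 + 9)*9, -83)) = 459571 - (-45076/(-44) + 145336/441) = 459571 - (-45076*(-1/44) + 145336*(1/441)) = 459571 - (11269/11 + 145336/441) = 459571 - 1*6568325/4851 = 459571 - 6568325/4851 = 2222810596/4851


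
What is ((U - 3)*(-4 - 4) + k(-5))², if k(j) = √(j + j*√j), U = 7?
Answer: (32 - √5*√(-1 - I*√5))² ≈ 897.17 + 176.76*I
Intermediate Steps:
k(j) = √(j + j^(3/2))
((U - 3)*(-4 - 4) + k(-5))² = ((7 - 3)*(-4 - 4) + √(-5 + (-5)^(3/2)))² = (4*(-8) + √(-5 - 5*I*√5))² = (-32 + √(-5 - 5*I*√5))²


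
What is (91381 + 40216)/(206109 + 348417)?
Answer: 131597/554526 ≈ 0.23731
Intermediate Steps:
(91381 + 40216)/(206109 + 348417) = 131597/554526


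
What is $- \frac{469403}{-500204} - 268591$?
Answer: $- \frac{134349823161}{500204} \approx -2.6859 \cdot 10^{5}$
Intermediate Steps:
$- \frac{469403}{-500204} - 268591 = \left(-469403\right) \left(- \frac{1}{500204}\right) - 268591 = \frac{469403}{500204} - 268591 = - \frac{134349823161}{500204}$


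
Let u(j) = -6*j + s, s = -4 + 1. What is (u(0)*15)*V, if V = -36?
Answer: 1620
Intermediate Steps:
s = -3
u(j) = -3 - 6*j (u(j) = -6*j - 3 = -3 - 6*j)
(u(0)*15)*V = ((-3 - 6*0)*15)*(-36) = ((-3 + 0)*15)*(-36) = -3*15*(-36) = -45*(-36) = 1620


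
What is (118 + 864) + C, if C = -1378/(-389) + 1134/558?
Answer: 11909163/12059 ≈ 987.57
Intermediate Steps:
C = 67225/12059 (C = -1378*(-1/389) + 1134*(1/558) = 1378/389 + 63/31 = 67225/12059 ≈ 5.5747)
(118 + 864) + C = (118 + 864) + 67225/12059 = 982 + 67225/12059 = 11909163/12059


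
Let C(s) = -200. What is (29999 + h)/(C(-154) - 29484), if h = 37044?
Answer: -67043/29684 ≈ -2.2586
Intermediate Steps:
(29999 + h)/(C(-154) - 29484) = (29999 + 37044)/(-200 - 29484) = 67043/(-29684) = 67043*(-1/29684) = -67043/29684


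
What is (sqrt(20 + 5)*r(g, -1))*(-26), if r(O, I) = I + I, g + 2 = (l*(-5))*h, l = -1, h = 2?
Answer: 260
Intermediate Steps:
g = 8 (g = -2 - 1*(-5)*2 = -2 + 5*2 = -2 + 10 = 8)
r(O, I) = 2*I
(sqrt(20 + 5)*r(g, -1))*(-26) = (sqrt(20 + 5)*(2*(-1)))*(-26) = (sqrt(25)*(-2))*(-26) = (5*(-2))*(-26) = -10*(-26) = 260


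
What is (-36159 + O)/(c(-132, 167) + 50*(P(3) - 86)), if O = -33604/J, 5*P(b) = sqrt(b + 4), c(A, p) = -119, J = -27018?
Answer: 239831468339/29309818361 + 4884551290*sqrt(7)/263788365249 ≈ 8.2316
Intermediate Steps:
P(b) = sqrt(4 + b)/5 (P(b) = sqrt(b + 4)/5 = sqrt(4 + b)/5)
O = 16802/13509 (O = -33604/(-27018) = -33604*(-1/27018) = 16802/13509 ≈ 1.2438)
(-36159 + O)/(c(-132, 167) + 50*(P(3) - 86)) = (-36159 + 16802/13509)/(-119 + 50*(sqrt(4 + 3)/5 - 86)) = -488455129/(13509*(-119 + 50*(sqrt(7)/5 - 86))) = -488455129/(13509*(-119 + 50*(-86 + sqrt(7)/5))) = -488455129/(13509*(-119 + (-4300 + 10*sqrt(7)))) = -488455129/(13509*(-4419 + 10*sqrt(7)))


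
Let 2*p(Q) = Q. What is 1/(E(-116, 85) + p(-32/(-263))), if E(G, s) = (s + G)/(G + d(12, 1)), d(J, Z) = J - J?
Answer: 30508/10009 ≈ 3.0481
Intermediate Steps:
d(J, Z) = 0
p(Q) = Q/2
E(G, s) = (G + s)/G (E(G, s) = (s + G)/(G + 0) = (G + s)/G)
1/(E(-116, 85) + p(-32/(-263))) = 1/((-116 + 85)/(-116) + (-32/(-263))/2) = 1/(-1/116*(-31) + (-32*(-1/263))/2) = 1/(31/116 + (½)*(32/263)) = 1/(31/116 + 16/263) = 1/(10009/30508) = 30508/10009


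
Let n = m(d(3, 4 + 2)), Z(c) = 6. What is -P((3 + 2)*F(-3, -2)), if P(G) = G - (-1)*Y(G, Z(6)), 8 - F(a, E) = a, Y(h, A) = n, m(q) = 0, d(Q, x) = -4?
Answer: -55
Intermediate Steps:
n = 0
Y(h, A) = 0
F(a, E) = 8 - a
P(G) = G (P(G) = G - (-1)*0 = G - 1*0 = G + 0 = G)
-P((3 + 2)*F(-3, -2)) = -(3 + 2)*(8 - 1*(-3)) = -5*(8 + 3) = -5*11 = -1*55 = -55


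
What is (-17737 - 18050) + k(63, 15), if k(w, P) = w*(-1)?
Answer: -35850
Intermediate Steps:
k(w, P) = -w
(-17737 - 18050) + k(63, 15) = (-17737 - 18050) - 1*63 = -35787 - 63 = -35850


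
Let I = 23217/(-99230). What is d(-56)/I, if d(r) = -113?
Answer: 11212990/23217 ≈ 482.96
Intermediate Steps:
I = -23217/99230 (I = 23217*(-1/99230) = -23217/99230 ≈ -0.23397)
d(-56)/I = -113/(-23217/99230) = -113*(-99230/23217) = 11212990/23217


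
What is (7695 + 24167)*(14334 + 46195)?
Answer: 1928574998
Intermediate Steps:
(7695 + 24167)*(14334 + 46195) = 31862*60529 = 1928574998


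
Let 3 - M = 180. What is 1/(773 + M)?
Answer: 1/596 ≈ 0.0016779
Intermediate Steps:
M = -177 (M = 3 - 1*180 = 3 - 180 = -177)
1/(773 + M) = 1/(773 - 177) = 1/596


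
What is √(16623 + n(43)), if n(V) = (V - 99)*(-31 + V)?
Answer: √15951 ≈ 126.30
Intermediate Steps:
n(V) = (-99 + V)*(-31 + V)
√(16623 + n(43)) = √(16623 + (3069 + 43² - 130*43)) = √(16623 + (3069 + 1849 - 5590)) = √(16623 - 672) = √15951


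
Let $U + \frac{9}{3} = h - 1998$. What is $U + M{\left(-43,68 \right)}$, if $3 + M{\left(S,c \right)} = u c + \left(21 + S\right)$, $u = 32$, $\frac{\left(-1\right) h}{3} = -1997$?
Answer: $6141$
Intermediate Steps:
$h = 5991$ ($h = \left(-3\right) \left(-1997\right) = 5991$)
$M{\left(S,c \right)} = 18 + S + 32 c$ ($M{\left(S,c \right)} = -3 + \left(32 c + \left(21 + S\right)\right) = -3 + \left(21 + S + 32 c\right) = 18 + S + 32 c$)
$U = 3990$ ($U = -3 + \left(5991 - 1998\right) = -3 + 3993 = 3990$)
$U + M{\left(-43,68 \right)} = 3990 + \left(18 - 43 + 32 \cdot 68\right) = 3990 + \left(18 - 43 + 2176\right) = 3990 + 2151 = 6141$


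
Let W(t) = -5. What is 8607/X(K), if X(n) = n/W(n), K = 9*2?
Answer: -14345/6 ≈ -2390.8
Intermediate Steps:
K = 18
X(n) = -n/5 (X(n) = n/(-5) = n*(-1/5) = -n/5)
8607/X(K) = 8607/((-1/5*18)) = 8607/(-18/5) = 8607*(-5/18) = -14345/6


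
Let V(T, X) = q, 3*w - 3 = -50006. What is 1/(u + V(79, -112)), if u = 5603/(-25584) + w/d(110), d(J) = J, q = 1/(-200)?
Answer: -541200/82126151 ≈ -0.0065899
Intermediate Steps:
q = -1/200 ≈ -0.0050000
w = -50003/3 (w = 1 + (1/3)*(-50006) = 1 - 50006/3 = -50003/3 ≈ -16668.)
V(T, X) = -1/200
u = -16424689/108240 (u = 5603/(-25584) - 50003/3/110 = 5603*(-1/25584) - 50003/3*1/110 = -431/1968 - 50003/330 = -16424689/108240 ≈ -151.74)
1/(u + V(79, -112)) = 1/(-16424689/108240 - 1/200) = 1/(-82126151/541200) = -541200/82126151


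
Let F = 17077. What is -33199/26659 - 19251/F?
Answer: -1080151732/455255743 ≈ -2.3726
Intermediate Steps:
-33199/26659 - 19251/F = -33199/26659 - 19251/17077 = -1080151732/455255743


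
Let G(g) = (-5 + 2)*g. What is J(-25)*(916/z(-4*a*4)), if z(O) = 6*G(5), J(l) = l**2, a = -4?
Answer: -57250/9 ≈ -6361.1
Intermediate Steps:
G(g) = -3*g
z(O) = -90 (z(O) = 6*(-3*5) = 6*(-15) = -90)
J(-25)*(916/z(-4*a*4)) = (-25)**2*(916/(-90)) = 625*(916*(-1/90)) = 625*(-458/45) = -57250/9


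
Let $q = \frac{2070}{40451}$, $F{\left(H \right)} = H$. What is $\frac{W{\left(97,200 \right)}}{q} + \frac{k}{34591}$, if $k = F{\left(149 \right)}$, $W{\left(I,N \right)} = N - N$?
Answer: $\frac{149}{34591} \approx 0.0043075$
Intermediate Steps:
$W{\left(I,N \right)} = 0$
$q = \frac{2070}{40451}$ ($q = 2070 \cdot \frac{1}{40451} = \frac{2070}{40451} \approx 0.051173$)
$k = 149$
$\frac{W{\left(97,200 \right)}}{q} + \frac{k}{34591} = \frac{0}{\frac{2070}{40451}} + \frac{149}{34591} = 0 \cdot \frac{40451}{2070} + 149 \cdot \frac{1}{34591} = 0 + \frac{149}{34591} = \frac{149}{34591}$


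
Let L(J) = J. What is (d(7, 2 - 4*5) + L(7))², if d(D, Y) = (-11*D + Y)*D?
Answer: 432964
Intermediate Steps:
d(D, Y) = D*(Y - 11*D) (d(D, Y) = (Y - 11*D)*D = D*(Y - 11*D))
(d(7, 2 - 4*5) + L(7))² = (7*((2 - 4*5) - 11*7) + 7)² = (7*((2 - 20) - 77) + 7)² = (7*(-18 - 77) + 7)² = (7*(-95) + 7)² = (-665 + 7)² = (-658)² = 432964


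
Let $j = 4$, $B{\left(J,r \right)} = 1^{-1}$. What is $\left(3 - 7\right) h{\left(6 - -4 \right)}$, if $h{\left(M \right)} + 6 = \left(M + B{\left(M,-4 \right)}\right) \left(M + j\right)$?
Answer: $-592$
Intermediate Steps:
$B{\left(J,r \right)} = 1$
$h{\left(M \right)} = -6 + \left(1 + M\right) \left(4 + M\right)$ ($h{\left(M \right)} = -6 + \left(M + 1\right) \left(M + 4\right) = -6 + \left(1 + M\right) \left(4 + M\right)$)
$\left(3 - 7\right) h{\left(6 - -4 \right)} = \left(3 - 7\right) \left(-2 + \left(6 - -4\right)^{2} + 5 \left(6 - -4\right)\right) = - 4 \left(-2 + \left(6 + 4\right)^{2} + 5 \left(6 + 4\right)\right) = - 4 \left(-2 + 10^{2} + 5 \cdot 10\right) = - 4 \left(-2 + 100 + 50\right) = \left(-4\right) 148 = -592$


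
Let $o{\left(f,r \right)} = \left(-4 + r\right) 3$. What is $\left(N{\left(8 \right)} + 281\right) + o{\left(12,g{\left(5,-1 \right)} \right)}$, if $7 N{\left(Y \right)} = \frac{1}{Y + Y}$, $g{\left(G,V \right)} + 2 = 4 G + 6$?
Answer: $\frac{38193}{112} \approx 341.01$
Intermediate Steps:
$g{\left(G,V \right)} = 4 + 4 G$ ($g{\left(G,V \right)} = -2 + \left(4 G + 6\right) = -2 + \left(6 + 4 G\right) = 4 + 4 G$)
$N{\left(Y \right)} = \frac{1}{14 Y}$ ($N{\left(Y \right)} = \frac{1}{7 \left(Y + Y\right)} = \frac{1}{7 \cdot 2 Y} = \frac{\frac{1}{2} \frac{1}{Y}}{7} = \frac{1}{14 Y}$)
$o{\left(f,r \right)} = -12 + 3 r$
$\left(N{\left(8 \right)} + 281\right) + o{\left(12,g{\left(5,-1 \right)} \right)} = \left(\frac{1}{14 \cdot 8} + 281\right) - \left(12 - 3 \left(4 + 4 \cdot 5\right)\right) = \left(\frac{1}{14} \cdot \frac{1}{8} + 281\right) - \left(12 - 3 \left(4 + 20\right)\right) = \left(\frac{1}{112} + 281\right) + \left(-12 + 3 \cdot 24\right) = \frac{31473}{112} + \left(-12 + 72\right) = \frac{31473}{112} + 60 = \frac{38193}{112}$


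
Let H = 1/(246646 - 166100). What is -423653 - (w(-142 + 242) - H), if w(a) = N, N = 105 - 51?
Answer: -34127904021/80546 ≈ -4.2371e+5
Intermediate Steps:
N = 54
w(a) = 54
H = 1/80546 ≈ 1.2415e-5
-423653 - (w(-142 + 242) - H) = -423653 - (54 - 1*1/80546) = -423653 - (54 - 1/80546) = -423653 - 1*4349483/80546 = -423653 - 4349483/80546 = -34127904021/80546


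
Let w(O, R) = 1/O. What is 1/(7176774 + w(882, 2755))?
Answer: 882/6329914669 ≈ 1.3934e-7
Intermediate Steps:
1/(7176774 + w(882, 2755)) = 1/(7176774 + 1/882) = 1/(6329914669/882) = 882/6329914669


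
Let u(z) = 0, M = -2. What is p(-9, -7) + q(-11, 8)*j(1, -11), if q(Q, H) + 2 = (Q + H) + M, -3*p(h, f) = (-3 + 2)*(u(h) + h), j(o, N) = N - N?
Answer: -3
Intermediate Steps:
j(o, N) = 0
p(h, f) = h/3 (p(h, f) = -(-3 + 2)*(0 + h)/3 = -(-1)*h/3 = h/3)
q(Q, H) = -4 + H + Q (q(Q, H) = -2 + ((Q + H) - 2) = -2 + ((H + Q) - 2) = -2 + (-2 + H + Q) = -4 + H + Q)
p(-9, -7) + q(-11, 8)*j(1, -11) = (⅓)*(-9) + (-4 + 8 - 11)*0 = -3 - 7*0 = -3 + 0 = -3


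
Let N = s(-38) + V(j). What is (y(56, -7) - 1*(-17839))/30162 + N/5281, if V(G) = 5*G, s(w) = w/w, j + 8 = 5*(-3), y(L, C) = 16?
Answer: 90853787/159285522 ≈ 0.57038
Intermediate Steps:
j = -23 (j = -8 + 5*(-3) = -8 - 15 = -23)
s(w) = 1
N = -114 (N = 1 + 5*(-23) = 1 - 115 = -114)
(y(56, -7) - 1*(-17839))/30162 + N/5281 = (16 - 1*(-17839))/30162 - 114/5281 = (16 + 17839)*(1/30162) - 114*1/5281 = 17855*(1/30162) - 114/5281 = 17855/30162 - 114/5281 = 90853787/159285522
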